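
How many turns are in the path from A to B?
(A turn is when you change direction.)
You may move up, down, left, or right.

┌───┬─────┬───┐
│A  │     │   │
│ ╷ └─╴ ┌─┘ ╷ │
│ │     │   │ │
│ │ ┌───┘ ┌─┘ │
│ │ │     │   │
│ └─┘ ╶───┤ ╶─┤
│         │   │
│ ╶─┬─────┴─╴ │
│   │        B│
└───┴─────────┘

Directions: down, down, down, right, right, up, right, right, up, right, up, right, down, down, left, down, right, down
Number of turns: 12

Solution:

┌───┬─────┬───┐
│A  │     │↱ ↓│
│ ╷ └─╴ ┌─┘ ╷ │
│↓│     │↱ ↑│↓│
│ │ ┌───┘ ┌─┘ │
│↓│ │↱ → ↑│↓ ↲│
│ └─┘ ╶───┤ ╶─┤
│↳ → ↑    │↳ ↓│
│ ╶─┬─────┴─╴ │
│   │        B│
└───┴─────────┘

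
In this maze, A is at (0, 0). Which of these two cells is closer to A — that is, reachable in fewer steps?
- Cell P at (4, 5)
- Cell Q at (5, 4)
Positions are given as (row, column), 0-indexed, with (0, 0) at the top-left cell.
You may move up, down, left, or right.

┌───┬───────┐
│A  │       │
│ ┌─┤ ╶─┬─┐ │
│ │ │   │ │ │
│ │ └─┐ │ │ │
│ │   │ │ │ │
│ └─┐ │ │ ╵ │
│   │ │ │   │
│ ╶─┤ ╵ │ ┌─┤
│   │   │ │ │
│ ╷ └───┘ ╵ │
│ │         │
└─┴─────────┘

Shortest path A → P at (4, 5): 11 steps
Shortest path A → Q at (5, 4): 9 steps

Q is closer (9 steps vs 11 steps).

Path to P:

┌───┬───────┐
│A  │       │
│ ┌─┤ ╶─┬─┐ │
│↓│ │   │ │ │
│ │ └─┐ │ │ │
│↓│   │ │ │ │
│ └─┐ │ │ ╵ │
│↓  │ │ │   │
│ ╶─┤ ╵ │ ┌─┤
│↳ ↓│   │ │P│
│ ╷ └───┘ ╵ │
│ │↳ → → → ↑│
└─┴─────────┘

Path to Q:

┌───┬───────┐
│A  │       │
│ ┌─┤ ╶─┬─┐ │
│↓│ │   │ │ │
│ │ └─┐ │ │ │
│↓│   │ │ │ │
│ └─┐ │ │ ╵ │
│↓  │ │ │   │
│ ╶─┤ ╵ │ ┌─┤
│↳ ↓│   │ │ │
│ ╷ └───┘ ╵ │
│ │↳ → → Q  │
└─┴─────────┘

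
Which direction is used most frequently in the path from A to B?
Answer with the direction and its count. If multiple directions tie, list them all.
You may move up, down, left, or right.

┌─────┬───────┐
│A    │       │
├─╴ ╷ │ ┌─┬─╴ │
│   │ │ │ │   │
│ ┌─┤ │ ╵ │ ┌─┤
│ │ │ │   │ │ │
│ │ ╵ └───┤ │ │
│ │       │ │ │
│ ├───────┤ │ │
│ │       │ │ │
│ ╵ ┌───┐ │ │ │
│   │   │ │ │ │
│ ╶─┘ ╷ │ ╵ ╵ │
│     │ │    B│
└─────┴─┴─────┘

Directions: right, down, left, down, down, down, down, right, up, right, right, right, down, down, right, right
Counts: {'right': 7, 'down': 7, 'left': 1, 'up': 1}
Most common: down and right (tied at 7 times each)

Solution:

┌─────┬───────┐
│A ↓  │       │
├─╴ ╷ │ ┌─┬─╴ │
│↓ ↲│ │ │ │   │
│ ┌─┤ │ ╵ │ ┌─┤
│↓│ │ │   │ │ │
│ │ ╵ └───┤ │ │
│↓│       │ │ │
│ ├───────┤ │ │
│↓│↱ → → ↓│ │ │
│ ╵ ┌───┐ │ │ │
│↳ ↑│   │↓│ │ │
│ ╶─┘ ╷ │ ╵ ╵ │
│     │ │↳ → B│
└─────┴─┴─────┘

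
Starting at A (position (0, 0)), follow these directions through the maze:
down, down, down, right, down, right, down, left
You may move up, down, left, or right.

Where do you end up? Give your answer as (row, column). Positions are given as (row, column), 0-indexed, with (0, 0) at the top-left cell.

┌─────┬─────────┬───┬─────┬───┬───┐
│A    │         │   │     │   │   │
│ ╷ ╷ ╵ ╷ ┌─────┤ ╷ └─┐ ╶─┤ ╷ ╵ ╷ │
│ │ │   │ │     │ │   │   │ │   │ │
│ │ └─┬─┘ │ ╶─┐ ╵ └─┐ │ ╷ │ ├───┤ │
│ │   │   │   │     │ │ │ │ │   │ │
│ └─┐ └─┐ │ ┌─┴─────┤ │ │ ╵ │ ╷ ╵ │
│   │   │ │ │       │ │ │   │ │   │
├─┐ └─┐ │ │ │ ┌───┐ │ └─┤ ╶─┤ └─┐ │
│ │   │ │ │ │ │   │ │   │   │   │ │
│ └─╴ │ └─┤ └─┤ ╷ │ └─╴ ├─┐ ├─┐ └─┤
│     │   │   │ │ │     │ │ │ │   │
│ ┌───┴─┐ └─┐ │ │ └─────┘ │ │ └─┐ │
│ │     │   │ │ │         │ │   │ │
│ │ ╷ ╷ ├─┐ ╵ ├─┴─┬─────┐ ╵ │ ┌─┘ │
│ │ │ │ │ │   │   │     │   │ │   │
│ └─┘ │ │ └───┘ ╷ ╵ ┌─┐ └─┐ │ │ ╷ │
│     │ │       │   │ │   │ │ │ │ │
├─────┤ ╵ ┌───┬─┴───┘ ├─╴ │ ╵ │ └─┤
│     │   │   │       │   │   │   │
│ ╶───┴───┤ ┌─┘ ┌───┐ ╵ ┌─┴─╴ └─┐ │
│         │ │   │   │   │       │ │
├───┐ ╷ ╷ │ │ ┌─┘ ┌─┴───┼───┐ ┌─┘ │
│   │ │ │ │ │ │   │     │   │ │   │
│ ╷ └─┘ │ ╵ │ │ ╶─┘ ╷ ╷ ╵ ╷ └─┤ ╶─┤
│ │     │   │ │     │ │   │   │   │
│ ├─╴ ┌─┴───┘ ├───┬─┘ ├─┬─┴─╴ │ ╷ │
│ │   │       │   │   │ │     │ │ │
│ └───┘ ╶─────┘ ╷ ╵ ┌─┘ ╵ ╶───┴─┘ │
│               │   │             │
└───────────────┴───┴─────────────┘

Following directions step by step:
Start: (0, 0)
  down: (0, 0) → (1, 0)
  down: (1, 0) → (2, 0)
  down: (2, 0) → (3, 0)
  right: (3, 0) → (3, 1)
  down: (3, 1) → (4, 1)
  right: (4, 1) → (4, 2)
  down: (4, 2) → (5, 2)
  left: (5, 2) → (5, 1)
Final position: (5, 1)

Path taken:

┌─────┬─────────┬───┬─────┬───┬───┐
│A    │         │   │     │   │   │
│ ╷ ╷ ╵ ╷ ┌─────┤ ╷ └─┐ ╶─┤ ╷ ╵ ╷ │
│↓│ │   │ │     │ │   │   │ │   │ │
│ │ └─┬─┘ │ ╶─┐ ╵ └─┐ │ ╷ │ ├───┤ │
│↓│   │   │   │     │ │ │ │ │   │ │
│ └─┐ └─┐ │ ┌─┴─────┤ │ │ ╵ │ ╷ ╵ │
│↳ ↓│   │ │ │       │ │ │   │ │   │
├─┐ └─┐ │ │ │ ┌───┐ │ └─┤ ╶─┤ └─┐ │
│ │↳ ↓│ │ │ │ │   │ │   │   │   │ │
│ └─╴ │ └─┤ └─┤ ╷ │ └─╴ ├─┐ ├─┐ └─┤
│  B ↲│   │   │ │ │     │ │ │ │   │
│ ┌───┴─┐ └─┐ │ │ └─────┘ │ │ └─┐ │
│ │     │   │ │ │         │ │   │ │
│ │ ╷ ╷ ├─┐ ╵ ├─┴─┬─────┐ ╵ │ ┌─┘ │
│ │ │ │ │ │   │   │     │   │ │   │
│ └─┘ │ │ └───┘ ╷ ╵ ┌─┐ └─┐ │ │ ╷ │
│     │ │       │   │ │   │ │ │ │ │
├─────┤ ╵ ┌───┬─┴───┘ ├─╴ │ ╵ │ └─┤
│     │   │   │       │   │   │   │
│ ╶───┴───┤ ┌─┘ ┌───┐ ╵ ┌─┴─╴ └─┐ │
│         │ │   │   │   │       │ │
├───┐ ╷ ╷ │ │ ┌─┘ ┌─┴───┼───┐ ┌─┘ │
│   │ │ │ │ │ │   │     │   │ │   │
│ ╷ └─┘ │ ╵ │ │ ╶─┘ ╷ ╷ ╵ ╷ └─┤ ╶─┤
│ │     │   │ │     │ │   │   │   │
│ ├─╴ ┌─┴───┘ ├───┬─┘ ├─┬─┴─╴ │ ╷ │
│ │   │       │   │   │ │     │ │ │
│ └───┘ ╶─────┘ ╷ ╵ ┌─┘ ╵ ╶───┴─┘ │
│               │   │             │
└───────────────┴───┴─────────────┘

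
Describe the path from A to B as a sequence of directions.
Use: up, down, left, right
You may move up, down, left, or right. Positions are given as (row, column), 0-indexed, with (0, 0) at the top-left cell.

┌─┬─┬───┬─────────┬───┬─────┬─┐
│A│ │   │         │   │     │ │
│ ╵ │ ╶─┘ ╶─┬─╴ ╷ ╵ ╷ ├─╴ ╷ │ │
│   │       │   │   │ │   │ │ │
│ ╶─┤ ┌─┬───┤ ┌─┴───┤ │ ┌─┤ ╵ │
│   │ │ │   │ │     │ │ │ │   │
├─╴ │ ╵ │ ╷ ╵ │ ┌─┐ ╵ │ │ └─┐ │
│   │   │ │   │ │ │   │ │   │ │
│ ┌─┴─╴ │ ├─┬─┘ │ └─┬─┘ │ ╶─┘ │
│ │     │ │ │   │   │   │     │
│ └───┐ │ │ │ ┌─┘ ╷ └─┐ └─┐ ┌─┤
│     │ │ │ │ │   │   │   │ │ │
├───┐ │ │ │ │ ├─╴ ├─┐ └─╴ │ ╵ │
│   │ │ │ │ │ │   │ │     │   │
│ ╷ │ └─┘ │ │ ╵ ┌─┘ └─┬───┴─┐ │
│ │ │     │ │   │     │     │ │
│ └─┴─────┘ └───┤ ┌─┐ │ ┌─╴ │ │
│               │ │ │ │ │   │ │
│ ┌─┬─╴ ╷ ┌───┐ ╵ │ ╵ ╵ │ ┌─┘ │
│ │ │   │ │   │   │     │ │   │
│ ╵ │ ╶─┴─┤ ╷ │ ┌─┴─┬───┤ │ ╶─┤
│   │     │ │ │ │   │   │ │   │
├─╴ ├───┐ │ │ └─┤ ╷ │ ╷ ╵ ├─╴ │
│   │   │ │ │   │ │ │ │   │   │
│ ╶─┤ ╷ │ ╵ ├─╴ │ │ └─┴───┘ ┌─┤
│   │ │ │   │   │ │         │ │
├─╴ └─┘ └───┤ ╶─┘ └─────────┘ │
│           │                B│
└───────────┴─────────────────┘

Finding the path and converting it to directions:
Path through cells: (0,0) → (1,0) → (2,0) → (2,1) → (3,1) → (3,0) → (4,0) → (5,0) → (5,1) → (5,2) → (6,2) → (7,2) → (7,3) → (7,4) → (6,4) → (5,4) → (4,4) → (3,4) → (2,4) → (2,5) → (3,5) → (3,6) → (2,6) → (1,6) → (1,7) → (0,7) → (0,8) → (1,8) → (1,9) → (0,9) → (0,10) → (1,10) → (2,10) → (3,10) → (3,9) → (2,9) → (2,8) → (2,7) → (3,7) → (4,7) → (4,6) → (5,6) → (6,6) → (7,6) → (7,7) → (6,7) → (6,8) → (5,8) → (4,8) → (4,9) → (5,9) → (5,10) → (6,10) → (6,11) → (6,12) → (5,12) → (5,11) → (4,11) → (3,11) → (2,11) → (1,11) → (1,12) → (0,12) → (0,13) → (1,13) → (2,13) → (2,14) → (3,14) → (4,14) → (4,13) → (5,13) → (6,13) → (6,14) → (7,14) → (8,14) → (9,14) → (9,13) → (10,13) → (10,14) → (11,14) → (11,13) → (12,13) → (12,12) → (12,11) → (12,10) → (12,9) → (11,9) → (10,9) → (10,8) → (11,8) → (12,8) → (13,8) → (13,9) → (13,10) → (13,11) → (13,12) → (13,13) → (13,14)
Directions: down, down, right, down, left, down, down, right, right, down, down, right, right, up, up, up, up, up, right, down, right, up, up, right, up, right, down, right, up, right, down, down, down, left, up, left, left, down, down, left, down, down, down, right, up, right, up, up, right, down, right, down, right, right, up, left, up, up, up, up, right, up, right, down, down, right, down, down, left, down, down, right, down, down, down, left, down, right, down, left, down, left, left, left, left, up, up, left, down, down, down, right, right, right, right, right, right

Solution:

┌─┬─┬───┬─────────┬───┬─────┬─┐
│A│ │   │      ↱ ↓│↱ ↓│  ↱ ↓│ │
│ ╵ │ ╶─┘ ╶─┬─╴ ╷ ╵ ╷ ├─╴ ╷ │ │
│↓  │       │↱ ↑│↳ ↑│↓│↱ ↑│↓│ │
│ ╶─┤ ┌─┬───┤ ┌─┴───┤ │ ┌─┤ ╵ │
│↳ ↓│ │ │↱ ↓│↑│↓ ← ↰│↓│↑│ │↳ ↓│
├─╴ │ ╵ │ ╷ ╵ │ ┌─┐ ╵ │ │ └─┐ │
│↓ ↲│   │↑│↳ ↑│↓│ │↑ ↲│↑│   │↓│
│ ┌─┴─╴ │ ├─┬─┘ │ └─┬─┘ │ ╶─┘ │
│↓│     │↑│ │↓ ↲│↱ ↓│  ↑│  ↓ ↲│
│ └───┐ │ │ │ ┌─┘ ╷ └─┐ └─┐ ┌─┤
│↳ → ↓│ │↑│ │↓│  ↑│↳ ↓│↑ ↰│↓│ │
├───┐ │ │ │ │ ├─╴ ├─┐ └─╴ │ ╵ │
│   │↓│ │↑│ │↓│↱ ↑│ │↳ → ↑│↳ ↓│
│ ╷ │ └─┘ │ │ ╵ ┌─┘ └─┬───┴─┐ │
│ │ │↳ → ↑│ │↳ ↑│     │     │↓│
│ └─┴─────┘ └───┤ ┌─┐ │ ┌─╴ │ │
│               │ │ │ │ │   │↓│
│ ┌─┬─╴ ╷ ┌───┐ ╵ │ ╵ ╵ │ ┌─┘ │
│ │ │   │ │   │   │     │ │↓ ↲│
│ ╵ │ ╶─┴─┤ ╷ │ ┌─┴─┬───┤ │ ╶─┤
│   │     │ │ │ │↓ ↰│   │ │↳ ↓│
├─╴ ├───┐ │ │ └─┤ ╷ │ ╷ ╵ ├─╴ │
│   │   │ │ │   │↓│↑│ │   │↓ ↲│
│ ╶─┤ ╷ │ ╵ ├─╴ │ │ └─┴───┘ ┌─┤
│   │ │ │   │   │↓│↑ ← ← ← ↲│ │
├─╴ └─┘ └───┤ ╶─┘ └─────────┘ │
│           │    ↳ → → → → → B│
└───────────┴─────────────────┘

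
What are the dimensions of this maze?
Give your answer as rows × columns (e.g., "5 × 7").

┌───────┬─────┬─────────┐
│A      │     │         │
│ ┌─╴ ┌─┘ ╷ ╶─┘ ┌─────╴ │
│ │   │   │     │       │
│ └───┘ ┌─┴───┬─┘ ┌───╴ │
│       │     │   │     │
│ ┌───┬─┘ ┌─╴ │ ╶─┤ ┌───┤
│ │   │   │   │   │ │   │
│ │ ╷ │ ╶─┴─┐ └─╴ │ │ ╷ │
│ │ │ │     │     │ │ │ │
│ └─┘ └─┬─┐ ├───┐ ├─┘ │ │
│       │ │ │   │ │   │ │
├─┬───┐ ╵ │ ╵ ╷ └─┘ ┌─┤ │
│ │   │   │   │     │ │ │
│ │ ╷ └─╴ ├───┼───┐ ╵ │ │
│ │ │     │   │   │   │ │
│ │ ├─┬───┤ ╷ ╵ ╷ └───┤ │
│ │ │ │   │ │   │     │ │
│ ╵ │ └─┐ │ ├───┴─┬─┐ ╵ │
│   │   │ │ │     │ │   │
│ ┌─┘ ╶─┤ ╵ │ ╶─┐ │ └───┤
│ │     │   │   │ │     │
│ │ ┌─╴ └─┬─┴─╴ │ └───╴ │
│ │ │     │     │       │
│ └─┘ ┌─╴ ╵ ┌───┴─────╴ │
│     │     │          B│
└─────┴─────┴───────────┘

Counting the maze dimensions:
Rows (vertical): 13
Columns (horizontal): 12
Dimensions: 13 × 12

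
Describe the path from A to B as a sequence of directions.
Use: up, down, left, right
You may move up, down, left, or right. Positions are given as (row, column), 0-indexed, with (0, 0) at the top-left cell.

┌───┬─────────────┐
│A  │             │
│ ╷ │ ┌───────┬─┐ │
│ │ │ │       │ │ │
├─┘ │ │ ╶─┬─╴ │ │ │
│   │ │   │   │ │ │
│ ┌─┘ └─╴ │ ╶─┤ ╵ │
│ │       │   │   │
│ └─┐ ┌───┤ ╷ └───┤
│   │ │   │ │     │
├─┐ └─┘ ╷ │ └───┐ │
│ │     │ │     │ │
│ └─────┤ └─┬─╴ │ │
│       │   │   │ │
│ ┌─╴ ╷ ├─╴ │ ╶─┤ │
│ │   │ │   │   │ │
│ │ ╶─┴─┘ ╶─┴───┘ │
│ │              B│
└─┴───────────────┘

Finding the path and converting it to directions:
Path through cells: (0,0) → (0,1) → (1,1) → (2,1) → (2,0) → (3,0) → (4,0) → (4,1) → (5,1) → (5,2) → (5,3) → (4,3) → (4,4) → (5,4) → (6,4) → (6,5) → (7,5) → (7,4) → (8,4) → (8,5) → (8,6) → (8,7) → (8,8)
Directions: right, down, down, left, down, down, right, down, right, right, up, right, down, down, right, down, left, down, right, right, right, right

Solution:

┌───┬─────────────┐
│A ↓│             │
│ ╷ │ ┌───────┬─┐ │
│ │↓│ │       │ │ │
├─┘ │ │ ╶─┬─╴ │ │ │
│↓ ↲│ │   │   │ │ │
│ ┌─┘ └─╴ │ ╶─┤ ╵ │
│↓│       │   │   │
│ └─┐ ┌───┤ ╷ └───┤
│↳ ↓│ │↱ ↓│ │     │
├─┐ └─┘ ╷ │ └───┐ │
│ │↳ → ↑│↓│     │ │
│ └─────┤ └─┬─╴ │ │
│       │↳ ↓│   │ │
│ ┌─╴ ╷ ├─╴ │ ╶─┤ │
│ │   │ │↓ ↲│   │ │
│ │ ╶─┴─┘ ╶─┴───┘ │
│ │      ↳ → → → B│
└─┴───────────────┘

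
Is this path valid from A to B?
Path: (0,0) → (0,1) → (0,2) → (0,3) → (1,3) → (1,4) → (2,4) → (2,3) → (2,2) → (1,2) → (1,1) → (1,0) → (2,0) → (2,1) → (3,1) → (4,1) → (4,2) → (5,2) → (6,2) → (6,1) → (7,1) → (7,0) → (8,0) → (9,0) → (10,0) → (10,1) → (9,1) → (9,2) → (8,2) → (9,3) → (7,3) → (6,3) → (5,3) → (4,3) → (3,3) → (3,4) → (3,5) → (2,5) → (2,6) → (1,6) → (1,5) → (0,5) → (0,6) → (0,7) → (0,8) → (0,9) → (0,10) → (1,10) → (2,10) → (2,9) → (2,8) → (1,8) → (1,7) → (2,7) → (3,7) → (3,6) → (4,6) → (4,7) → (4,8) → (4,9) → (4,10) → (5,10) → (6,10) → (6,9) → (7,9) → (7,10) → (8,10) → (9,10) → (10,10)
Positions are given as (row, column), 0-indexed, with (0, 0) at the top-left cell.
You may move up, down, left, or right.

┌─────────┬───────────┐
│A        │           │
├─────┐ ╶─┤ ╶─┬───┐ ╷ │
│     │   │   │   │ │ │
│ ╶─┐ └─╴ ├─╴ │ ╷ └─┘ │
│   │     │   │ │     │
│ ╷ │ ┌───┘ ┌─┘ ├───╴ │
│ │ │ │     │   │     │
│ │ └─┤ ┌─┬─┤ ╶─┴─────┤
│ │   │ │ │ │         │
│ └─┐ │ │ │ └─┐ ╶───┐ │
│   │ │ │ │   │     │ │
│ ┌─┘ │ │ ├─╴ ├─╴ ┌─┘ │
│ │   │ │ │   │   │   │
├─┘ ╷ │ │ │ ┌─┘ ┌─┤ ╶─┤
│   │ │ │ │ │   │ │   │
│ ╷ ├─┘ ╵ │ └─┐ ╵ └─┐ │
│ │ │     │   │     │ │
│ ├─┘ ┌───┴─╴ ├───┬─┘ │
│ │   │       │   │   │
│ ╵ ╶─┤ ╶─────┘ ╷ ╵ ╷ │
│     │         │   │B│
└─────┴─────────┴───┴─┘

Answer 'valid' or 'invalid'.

Checking path validity:
Result: Invalid move at step 29: cannot move from (8, 2) to (9, 3).

invalid

Correct solution:

┌─────────┬───────────┐
│A → → ↓  │↱ → → → → ↓│
├─────┐ ╶─┤ ╶─┬───┐ ╷ │
│↓ ← ↰│↳ ↓│↑ ↰│↓ ↰│ │↓│
│ ╶─┐ └─╴ ├─╴ │ ╷ └─┘ │
│↳ ↓│↑ ← ↲│↱ ↑│↓│↑ ← ↲│
│ ╷ │ ┌───┘ ┌─┘ ├───╴ │
│ │↓│ │↱ → ↑│↓ ↲│     │
│ │ └─┤ ┌─┬─┤ ╶─┴─────┤
│ │↳ ↓│↑│ │ │↳ → → → ↓│
│ └─┐ │ │ │ └─┐ ╶───┐ │
│   │↓│↑│ │   │     │↓│
│ ┌─┘ │ │ ├─╴ ├─╴ ┌─┘ │
│ │↓ ↲│↑│ │   │   │↓ ↲│
├─┘ ╷ │ │ │ ┌─┘ ┌─┤ ╶─┤
│↓ ↲│ │↑│ │ │   │ │↳ ↓│
│ ╷ ├─┘ ╵ │ └─┐ ╵ └─┐ │
│↓│ │↱ ↑  │   │     │↓│
│ ├─┘ ┌───┴─╴ ├───┬─┘ │
│↓│↱ ↑│       │   │  ↓│
│ ╵ ╶─┤ ╶─────┘ ╷ ╵ ╷ │
│↳ ↑  │         │   │B│
└─────┴─────────┴───┴─┘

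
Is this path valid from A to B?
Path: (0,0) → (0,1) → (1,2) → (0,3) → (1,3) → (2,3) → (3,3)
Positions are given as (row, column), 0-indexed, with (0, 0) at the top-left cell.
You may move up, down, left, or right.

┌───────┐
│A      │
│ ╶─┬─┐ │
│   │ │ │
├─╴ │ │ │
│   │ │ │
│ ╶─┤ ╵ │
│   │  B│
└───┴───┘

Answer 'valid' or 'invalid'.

Checking path validity:
Result: Invalid move at step 2: cannot move from (0, 1) to (1, 2).

invalid

Correct solution:

┌───────┐
│A → → ↓│
│ ╶─┬─┐ │
│   │ │↓│
├─╴ │ │ │
│   │ │↓│
│ ╶─┤ ╵ │
│   │  B│
└───┴───┘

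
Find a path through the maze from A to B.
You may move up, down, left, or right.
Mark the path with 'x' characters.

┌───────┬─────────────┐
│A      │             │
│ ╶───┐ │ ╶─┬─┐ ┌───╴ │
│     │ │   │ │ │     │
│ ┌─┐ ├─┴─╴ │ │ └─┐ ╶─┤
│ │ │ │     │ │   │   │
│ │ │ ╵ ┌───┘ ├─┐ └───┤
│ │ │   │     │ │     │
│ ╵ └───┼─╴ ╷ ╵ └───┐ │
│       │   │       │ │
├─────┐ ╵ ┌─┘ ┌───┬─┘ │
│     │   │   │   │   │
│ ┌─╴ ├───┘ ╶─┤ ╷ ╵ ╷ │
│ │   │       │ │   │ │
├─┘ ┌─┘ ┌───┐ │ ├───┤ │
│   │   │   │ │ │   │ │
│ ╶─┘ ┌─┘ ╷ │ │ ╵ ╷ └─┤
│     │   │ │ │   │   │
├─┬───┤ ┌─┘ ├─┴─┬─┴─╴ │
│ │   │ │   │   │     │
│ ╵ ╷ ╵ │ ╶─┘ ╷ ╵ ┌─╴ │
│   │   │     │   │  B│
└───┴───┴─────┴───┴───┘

Finding the shortest path through the maze:
Path length: 38 steps
Directions: down → right → right → down → down → right → up → right → right → up → left → up → right → right → right → down → down → right → down → right → right → down → down → left → down → left → up → left → down → down → down → right → up → right → down → right → down → down

Solution:

┌───────┬─────────────┐
│A      │x x x x      │
│ ╶───┐ │ ╶─┬─┐ ┌───╴ │
│x x x│ │x x│ │x│     │
│ ┌─┐ ├─┴─╴ │ │ └─┐ ╶─┤
│ │ │x│x x x│ │x x│   │
│ │ │ ╵ ┌───┘ ├─┐ └───┤
│ │ │x x│     │ │x x x│
│ ╵ └───┼─╴ ╷ ╵ └───┐ │
│       │   │       │x│
├─────┐ ╵ ┌─┘ ┌───┬─┘ │
│     │   │   │x x│x x│
│ ┌─╴ ├───┘ ╶─┤ ╷ ╵ ╷ │
│ │   │       │x│x x│ │
├─┘ ┌─┘ ┌───┐ │ ├───┤ │
│   │   │   │ │x│x x│ │
│ ╶─┘ ┌─┘ ╷ │ │ ╵ ╷ └─┤
│     │   │ │ │x x│x x│
├─┬───┤ ┌─┘ ├─┴─┬─┴─╴ │
│ │   │ │   │   │    x│
│ ╵ ╷ ╵ │ ╶─┘ ╷ ╵ ┌─╴ │
│   │   │     │   │  B│
└───┴───┴─────┴───┴───┘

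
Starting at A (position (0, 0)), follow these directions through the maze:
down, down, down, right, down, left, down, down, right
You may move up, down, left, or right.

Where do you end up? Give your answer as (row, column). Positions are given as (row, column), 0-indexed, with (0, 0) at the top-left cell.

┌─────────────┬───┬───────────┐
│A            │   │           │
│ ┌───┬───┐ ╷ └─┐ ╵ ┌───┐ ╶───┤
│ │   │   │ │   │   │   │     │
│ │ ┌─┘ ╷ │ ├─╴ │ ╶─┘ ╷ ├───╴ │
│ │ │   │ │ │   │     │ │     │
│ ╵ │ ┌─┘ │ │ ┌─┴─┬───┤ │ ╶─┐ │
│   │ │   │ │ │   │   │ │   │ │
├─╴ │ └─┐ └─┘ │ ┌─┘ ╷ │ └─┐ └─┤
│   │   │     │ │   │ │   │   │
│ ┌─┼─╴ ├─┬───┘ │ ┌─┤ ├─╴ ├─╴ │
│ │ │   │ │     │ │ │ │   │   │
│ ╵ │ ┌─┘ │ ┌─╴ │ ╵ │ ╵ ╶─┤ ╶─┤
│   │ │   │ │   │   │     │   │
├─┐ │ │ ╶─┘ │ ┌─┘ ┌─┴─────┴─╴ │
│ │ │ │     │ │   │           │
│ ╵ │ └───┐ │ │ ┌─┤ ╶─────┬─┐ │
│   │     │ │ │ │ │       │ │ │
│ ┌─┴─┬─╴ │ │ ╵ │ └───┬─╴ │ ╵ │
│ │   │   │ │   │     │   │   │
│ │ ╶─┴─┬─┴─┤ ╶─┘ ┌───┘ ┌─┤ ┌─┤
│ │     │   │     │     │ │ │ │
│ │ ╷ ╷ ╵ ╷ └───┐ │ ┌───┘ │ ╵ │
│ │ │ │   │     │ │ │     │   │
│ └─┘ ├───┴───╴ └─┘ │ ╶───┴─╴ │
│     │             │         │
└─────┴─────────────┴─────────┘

Following directions step by step:
Start: (0, 0)
  down: (0, 0) → (1, 0)
  down: (1, 0) → (2, 0)
  down: (2, 0) → (3, 0)
  right: (3, 0) → (3, 1)
  down: (3, 1) → (4, 1)
  left: (4, 1) → (4, 0)
  down: (4, 0) → (5, 0)
  down: (5, 0) → (6, 0)
  right: (6, 0) → (6, 1)
Final position: (6, 1)

Path taken:

┌─────────────┬───┬───────────┐
│A            │   │           │
│ ┌───┬───┐ ╷ └─┐ ╵ ┌───┐ ╶───┤
│↓│   │   │ │   │   │   │     │
│ │ ┌─┘ ╷ │ ├─╴ │ ╶─┘ ╷ ├───╴ │
│↓│ │   │ │ │   │     │ │     │
│ ╵ │ ┌─┘ │ │ ┌─┴─┬───┤ │ ╶─┐ │
│↳ ↓│ │   │ │ │   │   │ │   │ │
├─╴ │ └─┐ └─┘ │ ┌─┘ ╷ │ └─┐ └─┤
│↓ ↲│   │     │ │   │ │   │   │
│ ┌─┼─╴ ├─┬───┘ │ ┌─┤ ├─╴ ├─╴ │
│↓│ │   │ │     │ │ │ │   │   │
│ ╵ │ ┌─┘ │ ┌─╴ │ ╵ │ ╵ ╶─┤ ╶─┤
│↳ B│ │   │ │   │   │     │   │
├─┐ │ │ ╶─┘ │ ┌─┘ ┌─┴─────┴─╴ │
│ │ │ │     │ │   │           │
│ ╵ │ └───┐ │ │ ┌─┤ ╶─────┬─┐ │
│   │     │ │ │ │ │       │ │ │
│ ┌─┴─┬─╴ │ │ ╵ │ └───┬─╴ │ ╵ │
│ │   │   │ │   │     │   │   │
│ │ ╶─┴─┬─┴─┤ ╶─┘ ┌───┘ ┌─┤ ┌─┤
│ │     │   │     │     │ │ │ │
│ │ ╷ ╷ ╵ ╷ └───┐ │ ┌───┘ │ ╵ │
│ │ │ │   │     │ │ │     │   │
│ └─┘ ├───┴───╴ └─┘ │ ╶───┴─╴ │
│     │             │         │
└─────┴─────────────┴─────────┘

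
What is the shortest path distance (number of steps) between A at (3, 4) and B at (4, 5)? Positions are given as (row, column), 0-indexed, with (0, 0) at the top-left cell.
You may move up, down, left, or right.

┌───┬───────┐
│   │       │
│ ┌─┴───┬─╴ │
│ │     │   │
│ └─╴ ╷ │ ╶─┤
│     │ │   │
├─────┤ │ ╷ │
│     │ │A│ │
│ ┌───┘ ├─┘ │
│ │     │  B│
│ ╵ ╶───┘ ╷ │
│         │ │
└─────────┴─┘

Finding path from (3, 4) to (4, 5):
Path: (3,4) → (2,4) → (2,5) → (3,5) → (4,5)
Distance: 4 steps

Solution:

┌───┬───────┐
│   │       │
│ ┌─┴───┬─╴ │
│ │     │   │
│ └─╴ ╷ │ ╶─┤
│     │ │↱ ↓│
├─────┤ │ ╷ │
│     │ │A│↓│
│ ┌───┘ ├─┘ │
│ │     │  B│
│ ╵ ╶───┘ ╷ │
│         │ │
└─────────┴─┘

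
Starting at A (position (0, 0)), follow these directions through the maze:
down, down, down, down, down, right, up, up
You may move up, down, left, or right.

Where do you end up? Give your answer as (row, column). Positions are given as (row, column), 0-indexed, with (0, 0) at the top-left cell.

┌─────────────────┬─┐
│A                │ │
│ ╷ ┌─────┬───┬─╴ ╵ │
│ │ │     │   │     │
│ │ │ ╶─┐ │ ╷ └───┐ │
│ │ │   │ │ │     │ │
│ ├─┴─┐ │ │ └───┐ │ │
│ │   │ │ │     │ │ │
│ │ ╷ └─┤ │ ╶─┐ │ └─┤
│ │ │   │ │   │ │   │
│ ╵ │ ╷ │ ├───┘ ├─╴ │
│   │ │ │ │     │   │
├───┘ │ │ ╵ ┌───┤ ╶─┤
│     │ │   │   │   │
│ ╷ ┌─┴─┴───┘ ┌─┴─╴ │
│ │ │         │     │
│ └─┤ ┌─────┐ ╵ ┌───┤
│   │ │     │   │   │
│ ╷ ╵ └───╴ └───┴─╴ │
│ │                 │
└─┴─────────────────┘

Following directions step by step:
Start: (0, 0)
  down: (0, 0) → (1, 0)
  down: (1, 0) → (2, 0)
  down: (2, 0) → (3, 0)
  down: (3, 0) → (4, 0)
  down: (4, 0) → (5, 0)
  right: (5, 0) → (5, 1)
  up: (5, 1) → (4, 1)
  up: (4, 1) → (3, 1)
Final position: (3, 1)

Path taken:

┌─────────────────┬─┐
│A                │ │
│ ╷ ┌─────┬───┬─╴ ╵ │
│↓│ │     │   │     │
│ │ │ ╶─┐ │ ╷ └───┐ │
│↓│ │   │ │ │     │ │
│ ├─┴─┐ │ │ └───┐ │ │
│↓│B  │ │ │     │ │ │
│ │ ╷ └─┤ │ ╶─┐ │ └─┤
│↓│↑│   │ │   │ │   │
│ ╵ │ ╷ │ ├───┘ ├─╴ │
│↳ ↑│ │ │ │     │   │
├───┘ │ │ ╵ ┌───┤ ╶─┤
│     │ │   │   │   │
│ ╷ ┌─┴─┴───┘ ┌─┴─╴ │
│ │ │         │     │
│ └─┤ ┌─────┐ ╵ ┌───┤
│   │ │     │   │   │
│ ╷ ╵ └───╴ └───┴─╴ │
│ │                 │
└─┴─────────────────┘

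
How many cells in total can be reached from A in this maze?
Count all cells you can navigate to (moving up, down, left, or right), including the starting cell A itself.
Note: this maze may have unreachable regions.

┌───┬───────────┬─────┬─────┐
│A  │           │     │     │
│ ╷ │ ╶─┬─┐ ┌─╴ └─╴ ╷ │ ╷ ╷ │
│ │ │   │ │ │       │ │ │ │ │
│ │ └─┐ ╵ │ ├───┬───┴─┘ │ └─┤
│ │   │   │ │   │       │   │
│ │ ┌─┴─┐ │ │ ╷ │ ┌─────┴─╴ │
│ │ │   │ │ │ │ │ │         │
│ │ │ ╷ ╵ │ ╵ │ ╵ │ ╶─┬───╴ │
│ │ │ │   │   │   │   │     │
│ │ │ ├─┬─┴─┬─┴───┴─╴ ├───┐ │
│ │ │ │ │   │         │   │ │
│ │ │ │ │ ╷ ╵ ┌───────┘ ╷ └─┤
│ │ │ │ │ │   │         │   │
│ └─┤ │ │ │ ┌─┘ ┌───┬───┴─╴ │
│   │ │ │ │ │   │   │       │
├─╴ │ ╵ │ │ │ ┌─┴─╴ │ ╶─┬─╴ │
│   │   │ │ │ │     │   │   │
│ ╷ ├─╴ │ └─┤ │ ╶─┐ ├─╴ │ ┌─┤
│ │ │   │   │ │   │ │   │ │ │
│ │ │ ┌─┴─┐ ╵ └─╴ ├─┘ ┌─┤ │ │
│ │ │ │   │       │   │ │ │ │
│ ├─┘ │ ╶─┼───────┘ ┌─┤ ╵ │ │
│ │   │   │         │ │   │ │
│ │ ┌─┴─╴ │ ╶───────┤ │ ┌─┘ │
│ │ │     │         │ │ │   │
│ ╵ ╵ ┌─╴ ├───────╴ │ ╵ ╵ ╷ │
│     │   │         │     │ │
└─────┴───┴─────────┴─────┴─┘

Using BFS/flood-fill to find all reachable cells from A:
Maze size: 14 × 14 = 196 total cells
All cells are reachable — the maze is fully connected.
Reachable cells: 196

Reachable region (· marks reachable cells):

┌───┬───────────┬─────┬─────┐
│A ·│· · · · · ·│· · ·│· · ·│
│ ╷ │ ╶─┬─┐ ┌─╴ └─╴ ╷ │ ╷ ╷ │
│·│·│· ·│·│·│· · · ·│·│·│·│·│
│ │ └─┐ ╵ │ ├───┬───┴─┘ │ └─┤
│·│· ·│· ·│·│· ·│· · · ·│· ·│
│ │ ┌─┴─┐ │ │ ╷ │ ┌─────┴─╴ │
│·│·│· ·│·│·│·│·│·│· · · · ·│
│ │ │ ╷ ╵ │ ╵ │ ╵ │ ╶─┬───╴ │
│·│·│·│· ·│· ·│· ·│· ·│· · ·│
│ │ │ ├─┬─┴─┬─┴───┴─╴ ├───┐ │
│·│·│·│·│· ·│· · · · ·│· ·│·│
│ │ │ │ │ ╷ ╵ ┌───────┘ ╷ └─┤
│·│·│·│·│·│· ·│· · · · ·│· ·│
│ └─┤ │ │ │ ┌─┘ ┌───┬───┴─╴ │
│· ·│·│·│·│·│· ·│· ·│· · · ·│
├─╴ │ ╵ │ │ │ ┌─┴─╴ │ ╶─┬─╴ │
│· ·│· ·│·│·│·│· · ·│· ·│· ·│
│ ╷ ├─╴ │ └─┤ │ ╶─┐ ├─╴ │ ┌─┤
│·│·│· ·│· ·│·│· ·│·│· ·│·│·│
│ │ │ ┌─┴─┐ ╵ └─╴ ├─┘ ┌─┤ │ │
│·│·│·│· ·│· · · ·│· ·│·│·│·│
│ ├─┘ │ ╶─┼───────┘ ┌─┤ ╵ │ │
│·│· ·│· ·│· · · · ·│·│· ·│·│
│ │ ┌─┴─╴ │ ╶───────┤ │ ┌─┘ │
│·│·│· · ·│· · · · ·│·│·│· ·│
│ ╵ ╵ ┌─╴ ├───────╴ │ ╵ ╵ ╷ │
│· · ·│· ·│· · · · ·│· · ·│·│
└─────┴───┴─────────┴─────┴─┘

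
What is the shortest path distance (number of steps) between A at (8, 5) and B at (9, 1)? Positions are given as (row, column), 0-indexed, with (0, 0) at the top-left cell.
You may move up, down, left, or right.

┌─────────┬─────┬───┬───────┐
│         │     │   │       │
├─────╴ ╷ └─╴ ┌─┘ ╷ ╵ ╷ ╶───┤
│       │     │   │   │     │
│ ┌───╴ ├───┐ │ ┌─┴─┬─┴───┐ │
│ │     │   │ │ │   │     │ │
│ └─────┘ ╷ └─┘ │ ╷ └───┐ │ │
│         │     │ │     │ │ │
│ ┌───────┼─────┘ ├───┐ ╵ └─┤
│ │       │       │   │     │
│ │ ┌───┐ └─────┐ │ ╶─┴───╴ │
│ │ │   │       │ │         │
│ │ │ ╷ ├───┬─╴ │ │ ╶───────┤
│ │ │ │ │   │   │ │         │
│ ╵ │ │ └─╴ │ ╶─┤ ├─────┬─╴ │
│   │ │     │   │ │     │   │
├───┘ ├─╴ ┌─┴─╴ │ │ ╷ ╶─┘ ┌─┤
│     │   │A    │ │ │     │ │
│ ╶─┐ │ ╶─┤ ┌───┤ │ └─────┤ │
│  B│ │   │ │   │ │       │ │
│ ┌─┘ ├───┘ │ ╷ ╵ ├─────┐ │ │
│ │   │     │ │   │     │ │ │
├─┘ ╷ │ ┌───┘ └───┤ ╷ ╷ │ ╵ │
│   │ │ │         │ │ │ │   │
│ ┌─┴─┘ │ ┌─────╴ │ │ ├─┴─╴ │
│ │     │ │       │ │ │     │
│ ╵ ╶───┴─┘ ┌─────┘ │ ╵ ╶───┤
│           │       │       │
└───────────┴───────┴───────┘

Finding path from (8, 5) to (9, 1):
Path: (8,5) → (9,5) → (10,5) → (10,4) → (10,3) → (11,3) → (12,3) → (12,2) → (12,1) → (13,1) → (13,0) → (12,0) → (11,0) → (11,1) → (10,1) → (10,2) → (9,2) → (8,2) → (8,1) → (8,0) → (9,0) → (9,1)
Distance: 21 steps

Solution:

┌─────────┬─────┬───┬───────┐
│         │     │   │       │
├─────╴ ╷ └─╴ ┌─┘ ╷ ╵ ╷ ╶───┤
│       │     │   │   │     │
│ ┌───╴ ├───┐ │ ┌─┴─┬─┴───┐ │
│ │     │   │ │ │   │     │ │
│ └─────┘ ╷ └─┘ │ ╷ └───┐ │ │
│         │     │ │     │ │ │
│ ┌───────┼─────┘ ├───┐ ╵ └─┤
│ │       │       │   │     │
│ │ ┌───┐ └─────┐ │ ╶─┴───╴ │
│ │ │   │       │ │         │
│ │ │ ╷ ├───┬─╴ │ │ ╶───────┤
│ │ │ │ │   │   │ │         │
│ ╵ │ │ └─╴ │ ╶─┤ ├─────┬─╴ │
│   │ │     │   │ │     │   │
├───┘ ├─╴ ┌─┴─╴ │ │ ╷ ╶─┘ ┌─┤
│↓ ← ↰│   │A    │ │ │     │ │
│ ╶─┐ │ ╶─┤ ┌───┤ │ └─────┤ │
│↳ B│↑│   │↓│   │ │       │ │
│ ┌─┘ ├───┘ │ ╷ ╵ ├─────┐ │ │
│ │↱ ↑│↓ ← ↲│ │   │     │ │ │
├─┘ ╷ │ ┌───┘ └───┤ ╷ ╷ │ ╵ │
│↱ ↑│ │↓│         │ │ │ │   │
│ ┌─┴─┘ │ ┌─────╴ │ │ ├─┴─╴ │
│↑│↓ ← ↲│ │       │ │ │     │
│ ╵ ╶───┴─┘ ┌─────┘ │ ╵ ╶───┤
│↑ ↲        │       │       │
└───────────┴───────┴───────┘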